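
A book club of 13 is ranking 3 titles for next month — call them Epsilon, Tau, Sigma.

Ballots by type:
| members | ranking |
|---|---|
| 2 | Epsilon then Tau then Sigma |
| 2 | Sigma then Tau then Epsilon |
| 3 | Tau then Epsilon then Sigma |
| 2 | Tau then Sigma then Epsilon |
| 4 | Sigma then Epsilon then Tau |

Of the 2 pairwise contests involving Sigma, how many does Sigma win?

Sigma against each rival (13 members):
Sigma vs Epsilon: Sigma wins 8–5.
Sigma vs Tau: Tau wins 7–6.
Sigma beats Epsilon; loses to Tau — 1 pairwise win.

1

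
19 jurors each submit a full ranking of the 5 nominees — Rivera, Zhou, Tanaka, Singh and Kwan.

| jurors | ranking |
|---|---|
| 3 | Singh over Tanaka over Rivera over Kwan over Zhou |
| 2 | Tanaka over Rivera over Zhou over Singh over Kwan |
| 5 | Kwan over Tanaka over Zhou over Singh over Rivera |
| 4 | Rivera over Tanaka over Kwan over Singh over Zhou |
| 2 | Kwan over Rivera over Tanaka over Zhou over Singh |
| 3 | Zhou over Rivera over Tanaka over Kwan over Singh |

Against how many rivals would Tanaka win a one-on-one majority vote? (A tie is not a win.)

4

Tanaka against each rival (19 jurors):
Tanaka vs Rivera: 3+2+5 = 10 for Tanaka, 9 for Rivera — Tanaka by 10–9.
Tanaka vs Zhou: Tanaka is ranked higher on 3+2+5+4+2 = 16 ballots, Zhou on 3. Tanaka wins 16–3.
Tanaka vs Singh: Tanaka, 16–3.
Tanaka vs Kwan: Tanaka preferred on 3+2+4+3 = 12 ballots; Tanaka wins 12–7.
Tanaka beats Rivera, Zhou, Singh, Kwan — 4 pairwise wins.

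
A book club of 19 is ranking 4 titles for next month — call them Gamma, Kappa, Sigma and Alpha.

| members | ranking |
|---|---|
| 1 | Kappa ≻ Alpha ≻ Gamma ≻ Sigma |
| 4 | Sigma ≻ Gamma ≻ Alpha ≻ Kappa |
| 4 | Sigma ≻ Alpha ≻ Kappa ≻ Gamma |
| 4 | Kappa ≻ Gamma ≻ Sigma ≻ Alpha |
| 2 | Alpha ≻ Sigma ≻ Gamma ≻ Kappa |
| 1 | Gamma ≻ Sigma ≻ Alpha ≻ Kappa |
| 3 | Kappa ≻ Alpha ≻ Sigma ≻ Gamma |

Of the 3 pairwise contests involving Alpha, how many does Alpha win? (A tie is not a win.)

Alpha against each rival (19 members):
Alpha vs Gamma: Alpha is ranked higher on 1+4+2+3 = 10 ballots, Gamma on 9. Alpha wins 10–9.
Alpha vs Kappa: Alpha wins 11–8.
Alpha vs Sigma: Sigma wins 13–6.
Alpha beats Gamma, Kappa; loses to Sigma — 2 pairwise wins.

2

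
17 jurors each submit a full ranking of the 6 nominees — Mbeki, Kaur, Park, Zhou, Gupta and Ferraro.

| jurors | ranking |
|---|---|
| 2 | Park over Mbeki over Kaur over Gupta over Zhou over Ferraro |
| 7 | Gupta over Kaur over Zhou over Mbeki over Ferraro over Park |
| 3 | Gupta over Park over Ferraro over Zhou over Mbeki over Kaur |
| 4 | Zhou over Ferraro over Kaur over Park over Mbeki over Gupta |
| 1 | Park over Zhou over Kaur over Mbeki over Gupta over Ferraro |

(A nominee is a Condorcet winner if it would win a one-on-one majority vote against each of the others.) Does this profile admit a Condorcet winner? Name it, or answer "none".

Gupta

Pairwise majorities:
Mbeki vs Kaur: Kaur, 12–5.
Mbeki vs Park: Park wins 10–7.
Mbeki–Zhou: Zhou 15–2.
Mbeki vs Gupta: Gupta wins 10–7.
Mbeki vs Ferraro: Mbeki wins 10–7.
Kaur vs Park: Kaur is ranked higher on 7+4 = 11 ballots, Park on 6. Kaur wins 11–6.
Kaur vs Zhou: 9 to 8, Kaur.
Kaur vs Gupta: Gupta, 10–7.
Kaur vs Ferraro: 2+7+1 = 10 for Kaur, 7 for Ferraro — Kaur by 10–7.
Park vs Zhou: 2+3+1 = 6 for Park, 11 for Zhou — Zhou by 11–6.
Park vs Gupta: 2+4+1 = 7 for Park, 10 for Gupta — Gupta by 10–7.
Park vs Ferraro: Ferraro, 11–6.
Zhou vs Gupta: Gupta, 12–5.
Zhou–Ferraro: Zhou 14–3.
Gupta vs Ferraro: Gupta wins 13–4.
Gupta wins every pairwise contest, so Gupta is the Condorcet winner.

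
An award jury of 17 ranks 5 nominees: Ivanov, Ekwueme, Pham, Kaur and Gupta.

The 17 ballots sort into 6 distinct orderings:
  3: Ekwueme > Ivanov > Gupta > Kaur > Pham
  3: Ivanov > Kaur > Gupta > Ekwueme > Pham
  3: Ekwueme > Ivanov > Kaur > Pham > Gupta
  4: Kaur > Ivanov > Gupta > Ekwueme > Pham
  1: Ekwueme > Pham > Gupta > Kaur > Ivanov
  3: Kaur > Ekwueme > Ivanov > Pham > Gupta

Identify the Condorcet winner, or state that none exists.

Check each pair by majority over 17 ballots:
Ivanov vs Ekwueme: Ekwueme wins 10–7.
Ivanov–Pham: Ivanov 16–1.
Ivanov–Kaur: Ivanov 9–8.
Ivanov vs Gupta: Ivanov wins 16–1.
Ekwueme vs Pham: Ekwueme, 17–0.
Ekwueme–Kaur: Kaur 10–7.
Ekwueme vs Gupta: Ekwueme wins 10–7.
Pham vs Kaur: Kaur, 16–1.
Pham vs Gupta: Gupta wins 10–7.
Kaur–Gupta: Kaur 13–4.
No nominee is unbeaten: Ivanov loses to Ekwueme; Ekwueme loses to Kaur; Pham loses to Ivanov; Kaur loses to Ivanov; Gupta loses to Ivanov. In particular Ivanov beats Kaur beats Ekwueme beats Ivanov is a majority cycle — no Condorcet winner exists.

none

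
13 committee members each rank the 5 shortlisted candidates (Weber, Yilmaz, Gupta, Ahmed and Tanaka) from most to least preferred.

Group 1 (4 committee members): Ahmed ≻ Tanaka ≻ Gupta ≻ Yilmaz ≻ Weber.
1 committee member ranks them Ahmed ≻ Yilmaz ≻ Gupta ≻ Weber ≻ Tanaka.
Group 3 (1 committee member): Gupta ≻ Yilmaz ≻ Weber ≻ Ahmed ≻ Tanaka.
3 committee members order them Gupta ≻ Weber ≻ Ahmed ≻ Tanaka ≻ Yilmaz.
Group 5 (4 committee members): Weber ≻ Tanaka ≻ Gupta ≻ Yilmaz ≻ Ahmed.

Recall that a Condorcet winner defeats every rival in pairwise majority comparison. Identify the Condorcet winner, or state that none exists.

Head-to-head results (13 committee members):
Weber vs Yilmaz: 7 to 6, Weber.
Weber vs Gupta: 4 to 9, Gupta.
Weber vs Ahmed: 8 to 5, Weber.
Weber vs Tanaka: 1+1+3+4 = 9 for Weber, 4 for Tanaka — Weber by 9–4.
Yilmaz vs Gupta: Yilmaz is ranked higher on 1 ballot, Gupta on 12. Gupta wins 12–1.
Yilmaz vs Ahmed: Yilmaz is ranked higher on 1+4 = 5 ballots, Ahmed on 8. Ahmed wins 8–5.
Yilmaz vs Tanaka: Yilmaz is ranked higher on 1+1 = 2 ballots, Tanaka on 11. Tanaka wins 11–2.
Gupta vs Ahmed: Gupta is ranked higher on 1+3+4 = 8 ballots, Ahmed on 5. Gupta wins 8–5.
Gupta vs Tanaka: Gupta is ranked higher on 1+1+3 = 5 ballots, Tanaka on 8. Tanaka wins 8–5.
Ahmed vs Tanaka: 9 to 4, Ahmed.
No candidate is unbeaten: Weber loses to Gupta; Yilmaz loses to Weber; Gupta loses to Tanaka; Ahmed loses to Weber; Tanaka loses to Weber. In particular Weber > Tanaka > Gupta > Weber is a majority cycle — no Condorcet winner exists.

none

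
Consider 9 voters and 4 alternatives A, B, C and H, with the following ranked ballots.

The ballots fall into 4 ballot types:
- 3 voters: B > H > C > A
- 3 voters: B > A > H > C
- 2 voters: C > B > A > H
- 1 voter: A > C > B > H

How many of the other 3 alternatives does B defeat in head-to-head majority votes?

3

B against each rival (9 voters):
B–A: B 8–1.
B vs C: 3+3 = 6 for B, 3 for C — B by 6–3.
B vs H: B, 9–0.
B beats A, C, H — 3 pairwise wins.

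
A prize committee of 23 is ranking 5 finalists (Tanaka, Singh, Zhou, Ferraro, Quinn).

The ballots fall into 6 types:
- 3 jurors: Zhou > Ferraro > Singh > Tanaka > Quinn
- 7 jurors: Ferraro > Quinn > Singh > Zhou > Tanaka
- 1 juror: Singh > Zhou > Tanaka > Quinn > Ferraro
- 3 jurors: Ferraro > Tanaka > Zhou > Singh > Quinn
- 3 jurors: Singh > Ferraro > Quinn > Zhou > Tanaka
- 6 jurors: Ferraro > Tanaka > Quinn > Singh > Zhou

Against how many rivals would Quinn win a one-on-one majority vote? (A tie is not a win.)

Quinn against each rival (23 jurors):
Quinn vs Tanaka: Tanaka wins 13–10.
Quinn vs Singh: 7+6 = 13 for Quinn, 10 for Singh — Quinn by 13–10.
Quinn vs Zhou: Quinn, 16–7.
Quinn–Ferraro: Ferraro 22–1.
Quinn beats Singh, Zhou; loses to Tanaka, Ferraro — 2 pairwise wins.

2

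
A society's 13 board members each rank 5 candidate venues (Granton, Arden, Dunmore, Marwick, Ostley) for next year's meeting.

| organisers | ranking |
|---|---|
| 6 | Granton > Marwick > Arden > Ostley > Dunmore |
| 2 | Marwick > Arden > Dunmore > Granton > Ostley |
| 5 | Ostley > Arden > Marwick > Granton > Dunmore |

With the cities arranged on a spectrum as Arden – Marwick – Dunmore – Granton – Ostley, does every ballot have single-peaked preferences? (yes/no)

no

Axis positions: Arden=1, Marwick=2, Dunmore=3, Granton=4, Ostley=5.
Ballot type 1: ranking walks positions 4-2-1-5-3; Marwick is ranked above Dunmore even though Dunmore lies between Marwick and the peak Granton on the axis — preferences dip and rise again. Not single-peaked.
Ballot type 2 (peak Marwick at position 2): ranking walks positions 2-1-3-4-5, expanding outward from the peak — single-peaked.
Ballot type 3: ranking walks positions 5-1-2-4-3; Arden is ranked above Granton even though Granton lies between Arden and the peak Ostley on the axis — preferences dip and rise again. Not single-peaked.
Ballot type 1 violates single-peakedness, so the profile is not single-peaked on this axis.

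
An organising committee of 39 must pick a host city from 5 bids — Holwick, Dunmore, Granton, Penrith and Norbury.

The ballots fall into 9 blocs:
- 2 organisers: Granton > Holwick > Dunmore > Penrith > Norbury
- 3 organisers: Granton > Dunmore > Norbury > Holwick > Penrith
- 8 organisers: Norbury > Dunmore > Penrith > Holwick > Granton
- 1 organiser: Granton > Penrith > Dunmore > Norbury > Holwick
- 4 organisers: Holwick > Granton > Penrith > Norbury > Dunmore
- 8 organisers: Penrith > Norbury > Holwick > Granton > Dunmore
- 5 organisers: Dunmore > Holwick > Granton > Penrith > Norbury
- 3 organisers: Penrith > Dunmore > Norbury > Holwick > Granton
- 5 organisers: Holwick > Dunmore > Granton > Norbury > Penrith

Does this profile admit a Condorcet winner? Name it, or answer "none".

Head-to-head results (39 organisers):
Holwick vs Dunmore: 19 to 20, Dunmore.
Holwick vs Granton: Holwick preferred on 8+4+8+5+3+5 = 33 ballots; Holwick wins 33–6.
Holwick–Penrith: Penrith 20–19.
Holwick vs Norbury: Holwick is ranked higher on 2+4+5+5 = 16 ballots, Norbury on 23. Norbury wins 23–16.
Dunmore–Granton: Dunmore 21–18.
Dunmore vs Penrith: 2+3+8+5+5 = 23 for Dunmore, 16 for Penrith — Dunmore by 23–16.
Dunmore vs Norbury: Dunmore preferred on 2+3+1+5+3+5 = 19 ballots; Norbury wins 20–19.
Granton vs Penrith: Granton wins 20–19.
Granton vs Norbury: Granton, 20–19.
Penrith vs Norbury: Penrith is ranked higher on 2+1+4+8+5+3 = 23 ballots, Norbury on 16. Penrith wins 23–16.
Each city drops at least one matchup (Holwick loses to Dunmore; Dunmore loses to Norbury; Granton loses to Holwick; Penrith loses to Dunmore; Norbury loses to Granton); the cycle Holwick → Granton → Penrith → Holwick rules out a Condorcet winner.

none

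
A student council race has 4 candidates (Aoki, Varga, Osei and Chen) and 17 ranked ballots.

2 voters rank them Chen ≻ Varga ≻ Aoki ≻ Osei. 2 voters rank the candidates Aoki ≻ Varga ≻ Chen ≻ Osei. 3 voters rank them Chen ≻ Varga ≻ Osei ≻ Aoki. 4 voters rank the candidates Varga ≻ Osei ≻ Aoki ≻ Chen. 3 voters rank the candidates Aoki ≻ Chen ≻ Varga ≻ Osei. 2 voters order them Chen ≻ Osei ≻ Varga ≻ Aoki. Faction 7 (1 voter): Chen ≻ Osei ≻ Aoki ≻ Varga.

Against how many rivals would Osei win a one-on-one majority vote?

Osei against each rival (17 voters):
Osei vs Aoki: Osei is ranked higher on 3+4+2+1 = 10 ballots, Aoki on 7. Osei wins 10–7.
Osei vs Varga: Osei is ranked higher on 2+1 = 3 ballots, Varga on 14. Varga wins 14–3.
Osei vs Chen: Osei is ranked higher on 4 ballots, Chen on 13. Chen wins 13–4.
Osei beats Aoki; loses to Varga, Chen — 1 pairwise win.

1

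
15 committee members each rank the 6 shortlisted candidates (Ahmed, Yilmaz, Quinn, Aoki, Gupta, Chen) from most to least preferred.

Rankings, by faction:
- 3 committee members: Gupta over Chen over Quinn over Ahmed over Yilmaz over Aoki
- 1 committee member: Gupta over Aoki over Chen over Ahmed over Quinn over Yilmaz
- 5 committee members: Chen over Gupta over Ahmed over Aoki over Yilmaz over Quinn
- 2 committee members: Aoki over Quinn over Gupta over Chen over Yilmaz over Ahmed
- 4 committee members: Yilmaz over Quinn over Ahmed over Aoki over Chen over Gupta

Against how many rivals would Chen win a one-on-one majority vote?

5

Chen against each rival (15 committee members):
Chen vs Ahmed: 3+1+5+2 = 11 for Chen, 4 for Ahmed — Chen by 11–4.
Chen vs Yilmaz: 11 to 4, Chen.
Chen vs Quinn: Chen is ranked higher on 3+1+5 = 9 ballots, Quinn on 6. Chen wins 9–6.
Chen vs Aoki: 8 to 7, Chen.
Chen vs Gupta: Chen is ranked higher on 5+4 = 9 ballots, Gupta on 6. Chen wins 9–6.
Chen beats Ahmed, Yilmaz, Quinn, Aoki, Gupta — 5 pairwise wins.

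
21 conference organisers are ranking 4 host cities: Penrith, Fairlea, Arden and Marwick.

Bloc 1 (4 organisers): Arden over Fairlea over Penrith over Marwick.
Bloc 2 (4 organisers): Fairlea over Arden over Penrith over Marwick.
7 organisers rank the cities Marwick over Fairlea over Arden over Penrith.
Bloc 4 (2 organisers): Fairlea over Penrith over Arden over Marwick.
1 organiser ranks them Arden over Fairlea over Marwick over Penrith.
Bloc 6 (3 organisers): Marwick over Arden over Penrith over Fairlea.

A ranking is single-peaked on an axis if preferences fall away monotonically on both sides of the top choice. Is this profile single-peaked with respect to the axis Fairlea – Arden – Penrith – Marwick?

Axis positions: Fairlea=1, Arden=2, Penrith=3, Marwick=4.
Bloc 1 (peak Arden at position 2): ranking walks positions 2-1-3-4, expanding outward from the peak — single-peaked.
Bloc 2 (peak Fairlea at position 1): ranking walks positions 1-2-3-4, expanding outward from the peak — single-peaked.
Bloc 3: ranking walks positions 4-1-2-3; Fairlea is ranked above Penrith even though Penrith lies between Fairlea and the peak Marwick on the axis — preferences dip and rise again. Not single-peaked.
Bloc 4: ranking walks positions 1-3-2-4; Penrith is ranked above Arden even though Arden lies between Penrith and the peak Fairlea on the axis — preferences dip and rise again. Not single-peaked.
Bloc 5: ranking walks positions 2-1-4-3; Marwick is ranked above Penrith even though Penrith lies between Marwick and the peak Arden on the axis — preferences dip and rise again. Not single-peaked.
Bloc 6: ranking walks positions 4-2-3-1; Arden is ranked above Penrith even though Penrith lies between Arden and the peak Marwick on the axis — preferences dip and rise again. Not single-peaked.
Bloc 3 violates single-peakedness, so the profile is not single-peaked on this axis.

no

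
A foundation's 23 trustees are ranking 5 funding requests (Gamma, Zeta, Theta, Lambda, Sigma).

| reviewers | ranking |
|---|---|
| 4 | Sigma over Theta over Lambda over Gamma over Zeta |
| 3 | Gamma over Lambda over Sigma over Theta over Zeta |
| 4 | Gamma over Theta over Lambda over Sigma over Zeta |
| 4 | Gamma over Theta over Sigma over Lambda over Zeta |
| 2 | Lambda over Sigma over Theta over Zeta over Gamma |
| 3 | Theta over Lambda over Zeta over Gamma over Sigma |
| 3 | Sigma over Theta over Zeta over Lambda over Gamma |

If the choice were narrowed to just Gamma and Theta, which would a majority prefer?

Ballots ranking Gamma above Theta: 3 + 4 + 4 = 11.
Ballots ranking Theta above Gamma: 23 − 11 = 12.
Theta wins the head-to-head 12–11.

Theta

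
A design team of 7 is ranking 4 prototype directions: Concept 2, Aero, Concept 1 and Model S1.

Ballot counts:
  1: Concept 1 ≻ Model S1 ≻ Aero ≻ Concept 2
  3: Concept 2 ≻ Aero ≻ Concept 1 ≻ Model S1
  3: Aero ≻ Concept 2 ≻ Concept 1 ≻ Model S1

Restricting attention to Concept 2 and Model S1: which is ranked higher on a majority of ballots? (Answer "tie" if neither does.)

Ballots ranking Concept 2 above Model S1: 3 + 3 = 6.
Ballots ranking Model S1 above Concept 2: 7 − 6 = 1.
Concept 2 wins the head-to-head 6–1.

Concept 2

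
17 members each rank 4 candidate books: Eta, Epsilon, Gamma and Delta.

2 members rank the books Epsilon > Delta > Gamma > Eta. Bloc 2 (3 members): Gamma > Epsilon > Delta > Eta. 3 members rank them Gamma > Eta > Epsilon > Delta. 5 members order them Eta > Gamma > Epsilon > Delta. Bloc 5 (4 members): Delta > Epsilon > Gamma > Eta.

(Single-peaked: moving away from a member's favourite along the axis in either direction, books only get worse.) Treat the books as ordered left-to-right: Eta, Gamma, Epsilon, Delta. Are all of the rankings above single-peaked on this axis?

Axis positions: Eta=1, Gamma=2, Epsilon=3, Delta=4.
Bloc 1 (peak Epsilon at position 3): ranking walks positions 3-4-2-1, expanding outward from the peak — single-peaked.
Bloc 2 (peak Gamma at position 2): ranking walks positions 2-3-4-1, expanding outward from the peak — single-peaked.
Bloc 3 (peak Gamma at position 2): ranking walks positions 2-1-3-4, expanding outward from the peak — single-peaked.
Bloc 4 (peak Eta at position 1): ranking walks positions 1-2-3-4, expanding outward from the peak — single-peaked.
Bloc 5 (peak Delta at position 4): ranking walks positions 4-3-2-1, expanding outward from the peak — single-peaked.
Every ranking is single-peaked on this axis.

yes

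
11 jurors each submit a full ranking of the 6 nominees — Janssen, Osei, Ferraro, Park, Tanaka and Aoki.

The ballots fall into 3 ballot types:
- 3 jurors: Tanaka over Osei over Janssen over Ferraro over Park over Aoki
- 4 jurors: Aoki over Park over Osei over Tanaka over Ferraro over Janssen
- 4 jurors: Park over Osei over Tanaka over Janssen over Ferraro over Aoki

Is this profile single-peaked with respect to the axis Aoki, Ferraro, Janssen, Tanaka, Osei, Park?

Axis positions: Aoki=1, Ferraro=2, Janssen=3, Tanaka=4, Osei=5, Park=6.
Ballot type 1 (peak Tanaka at position 4): ranking walks positions 4-5-3-2-6-1, expanding outward from the peak — single-peaked.
Ballot type 2: ranking walks positions 1-6-5-4-2-3; Park is ranked above Ferraro even though Ferraro lies between Park and the peak Aoki on the axis — preferences dip and rise again. Not single-peaked.
Ballot type 3 (peak Park at position 6): ranking walks positions 6-5-4-3-2-1, expanding outward from the peak — single-peaked.
Ballot type 2 violates single-peakedness, so the profile is not single-peaked on this axis.

no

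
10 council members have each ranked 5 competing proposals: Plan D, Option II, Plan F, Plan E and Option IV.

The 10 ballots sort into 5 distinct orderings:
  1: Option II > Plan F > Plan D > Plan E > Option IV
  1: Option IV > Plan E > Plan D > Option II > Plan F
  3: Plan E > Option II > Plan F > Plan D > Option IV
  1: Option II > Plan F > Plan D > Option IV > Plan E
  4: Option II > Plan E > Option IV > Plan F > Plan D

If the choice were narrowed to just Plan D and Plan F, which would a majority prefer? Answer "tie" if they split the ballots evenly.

Ballots ranking Plan D above Plan F: 1.
Ballots ranking Plan F above Plan D: 10 − 1 = 9.
Plan F wins the head-to-head 9–1.

Plan F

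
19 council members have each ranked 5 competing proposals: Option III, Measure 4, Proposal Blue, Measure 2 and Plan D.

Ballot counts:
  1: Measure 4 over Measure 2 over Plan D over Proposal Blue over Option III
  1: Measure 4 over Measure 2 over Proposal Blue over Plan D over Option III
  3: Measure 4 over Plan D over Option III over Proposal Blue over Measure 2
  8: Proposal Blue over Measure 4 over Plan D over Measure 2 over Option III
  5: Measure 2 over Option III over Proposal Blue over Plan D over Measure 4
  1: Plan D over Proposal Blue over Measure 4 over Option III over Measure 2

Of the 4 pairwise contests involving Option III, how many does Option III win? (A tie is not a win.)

Option III against each rival (19 council members):
Option III–Measure 4: Measure 4 14–5.
Option III vs Proposal Blue: Option III preferred on 3+5 = 8 ballots; Proposal Blue wins 11–8.
Option III vs Measure 2: Option III is ranked higher on 3+1 = 4 ballots, Measure 2 on 15. Measure 2 wins 15–4.
Option III vs Plan D: Option III is ranked higher on 5 ballots, Plan D on 14. Plan D wins 14–5.
Option III beats no one; loses to Measure 4, Proposal Blue, Measure 2, Plan D — 0 pairwise wins.

0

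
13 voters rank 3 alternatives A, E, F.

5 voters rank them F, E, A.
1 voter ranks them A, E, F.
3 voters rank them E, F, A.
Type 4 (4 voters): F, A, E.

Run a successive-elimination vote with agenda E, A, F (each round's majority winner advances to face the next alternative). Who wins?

F

Round 1: E vs A — 8–5, E advances.
Round 2: E vs F — 4–9, F advances.
The agenda winner is F.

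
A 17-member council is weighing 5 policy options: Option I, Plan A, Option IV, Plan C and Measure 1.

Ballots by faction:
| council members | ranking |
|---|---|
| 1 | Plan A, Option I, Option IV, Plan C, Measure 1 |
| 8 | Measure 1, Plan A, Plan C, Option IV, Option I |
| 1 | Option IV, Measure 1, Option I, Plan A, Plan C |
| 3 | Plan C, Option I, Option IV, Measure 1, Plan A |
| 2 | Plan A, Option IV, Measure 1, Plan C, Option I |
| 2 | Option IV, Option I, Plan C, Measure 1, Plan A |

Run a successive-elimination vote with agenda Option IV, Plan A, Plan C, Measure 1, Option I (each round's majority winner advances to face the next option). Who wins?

Measure 1

Round 1: Option IV vs Plan A — 6–11, Plan A advances.
Round 2: Plan A vs Plan C — 12–5, Plan A advances.
Round 3: Plan A vs Measure 1 — 3–14, Measure 1 advances.
Round 4: Measure 1 vs Option I — 11–6, Measure 1 advances.
Measure 1 survives the agenda.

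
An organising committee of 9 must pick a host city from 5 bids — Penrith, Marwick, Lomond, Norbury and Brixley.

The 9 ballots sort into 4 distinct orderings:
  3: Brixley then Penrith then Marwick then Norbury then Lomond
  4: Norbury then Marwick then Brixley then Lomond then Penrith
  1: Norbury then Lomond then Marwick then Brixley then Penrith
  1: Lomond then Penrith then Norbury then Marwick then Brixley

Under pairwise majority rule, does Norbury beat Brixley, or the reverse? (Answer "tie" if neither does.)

Norbury

Ballots ranking Norbury above Brixley: 4 + 1 + 1 = 6.
Ballots ranking Brixley above Norbury: 9 − 6 = 3.
Norbury wins the head-to-head 6–3.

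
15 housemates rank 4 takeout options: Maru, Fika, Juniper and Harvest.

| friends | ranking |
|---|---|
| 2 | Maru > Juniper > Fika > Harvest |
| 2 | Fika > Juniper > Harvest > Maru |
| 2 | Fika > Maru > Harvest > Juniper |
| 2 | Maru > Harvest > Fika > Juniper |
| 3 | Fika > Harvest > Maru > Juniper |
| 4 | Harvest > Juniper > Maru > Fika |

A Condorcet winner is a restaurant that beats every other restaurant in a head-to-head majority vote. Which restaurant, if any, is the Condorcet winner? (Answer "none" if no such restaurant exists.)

none

Head-to-head results (15 friends):
Maru vs Fika: Maru wins 8–7.
Maru vs Juniper: 9 to 6, Maru.
Maru vs Harvest: Harvest, 9–6.
Fika–Juniper: Fika 9–6.
Fika vs Harvest: 2+2+2+3 = 9 for Fika, 6 for Harvest — Fika by 9–6.
Juniper vs Harvest: 2+2 = 4 for Juniper, 11 for Harvest — Harvest by 11–4.
Each restaurant drops at least one matchup (Maru loses to Harvest; Fika loses to Maru; Juniper loses to Maru; Harvest loses to Fika); the cycle Maru beats Fika beats Harvest beats Maru rules out a Condorcet winner.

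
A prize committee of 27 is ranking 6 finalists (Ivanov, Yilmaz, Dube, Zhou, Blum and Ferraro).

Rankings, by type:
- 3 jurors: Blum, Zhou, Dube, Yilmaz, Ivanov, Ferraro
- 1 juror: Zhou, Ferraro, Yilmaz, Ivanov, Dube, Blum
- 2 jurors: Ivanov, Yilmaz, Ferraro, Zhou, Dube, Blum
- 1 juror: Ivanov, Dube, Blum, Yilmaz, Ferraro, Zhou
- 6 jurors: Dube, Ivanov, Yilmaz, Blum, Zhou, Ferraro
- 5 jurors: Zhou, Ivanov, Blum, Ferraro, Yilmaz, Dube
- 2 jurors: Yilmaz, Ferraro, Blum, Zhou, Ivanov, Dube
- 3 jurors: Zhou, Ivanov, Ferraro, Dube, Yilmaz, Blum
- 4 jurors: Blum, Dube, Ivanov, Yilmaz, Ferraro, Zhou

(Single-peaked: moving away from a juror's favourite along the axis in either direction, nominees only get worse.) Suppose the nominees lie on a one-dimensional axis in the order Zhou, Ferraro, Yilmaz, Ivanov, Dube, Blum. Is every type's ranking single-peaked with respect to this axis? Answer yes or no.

Axis positions: Zhou=1, Ferraro=2, Yilmaz=3, Ivanov=4, Dube=5, Blum=6.
Type 1: ranking walks positions 6-1-5-3-4-2; Zhou is ranked above Dube even though Dube lies between Zhou and the peak Blum on the axis — preferences dip and rise again. Not single-peaked.
Type 2 (peak Zhou at position 1): ranking walks positions 1-2-3-4-5-6, expanding outward from the peak — single-peaked.
Type 3 (peak Ivanov at position 4): ranking walks positions 4-3-2-1-5-6, expanding outward from the peak — single-peaked.
Type 4 (peak Ivanov at position 4): ranking walks positions 4-5-6-3-2-1, expanding outward from the peak — single-peaked.
Type 5: ranking walks positions 5-4-3-6-1-2; Zhou is ranked above Ferraro even though Ferraro lies between Zhou and the peak Dube on the axis — preferences dip and rise again. Not single-peaked.
Type 6: ranking walks positions 1-4-6-2-3-5; Ivanov is ranked above Ferraro even though Ferraro lies between Ivanov and the peak Zhou on the axis — preferences dip and rise again. Not single-peaked.
Type 7: ranking walks positions 3-2-6-1-4-5; Blum is ranked above Ivanov even though Ivanov lies between Blum and the peak Yilmaz on the axis — preferences dip and rise again. Not single-peaked.
Type 8: ranking walks positions 1-4-2-5-3-6; Ivanov is ranked above Ferraro even though Ferraro lies between Ivanov and the peak Zhou on the axis — preferences dip and rise again. Not single-peaked.
Type 9 (peak Blum at position 6): ranking walks positions 6-5-4-3-2-1, expanding outward from the peak — single-peaked.
Type 1 violates single-peakedness, so the profile is not single-peaked on this axis.

no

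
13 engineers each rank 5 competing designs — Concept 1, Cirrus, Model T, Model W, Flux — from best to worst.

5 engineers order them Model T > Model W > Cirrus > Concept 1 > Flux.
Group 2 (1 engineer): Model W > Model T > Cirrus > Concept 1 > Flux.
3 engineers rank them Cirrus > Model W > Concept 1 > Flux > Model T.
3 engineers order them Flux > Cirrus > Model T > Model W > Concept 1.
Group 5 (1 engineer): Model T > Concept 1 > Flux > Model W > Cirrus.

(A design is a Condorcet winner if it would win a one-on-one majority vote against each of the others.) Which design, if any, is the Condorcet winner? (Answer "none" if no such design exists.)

Head-to-head results (13 engineers):
Concept 1 vs Cirrus: Concept 1 preferred on 1 ballot; Cirrus wins 12–1.
Concept 1 vs Model T: Concept 1 preferred on 3 ballots; Model T wins 10–3.
Concept 1 vs Model W: Concept 1 preferred on 1 ballot; Model W wins 12–1.
Concept 1 vs Flux: 10 to 3, Concept 1.
Cirrus vs Model T: Cirrus preferred on 3+3 = 6 ballots; Model T wins 7–6.
Cirrus vs Model W: Cirrus is ranked higher on 3+3 = 6 ballots, Model W on 7. Model W wins 7–6.
Cirrus vs Flux: 9 to 4, Cirrus.
Model T vs Model W: Model T is ranked higher on 5+3+1 = 9 ballots, Model W on 4. Model T wins 9–4.
Model T vs Flux: 7 to 6, Model T.
Model W vs Flux: Model W is ranked higher on 5+1+3 = 9 ballots, Flux on 4. Model W wins 9–4.
Model T defeats every rival head-to-head and is the Condorcet winner.

Model T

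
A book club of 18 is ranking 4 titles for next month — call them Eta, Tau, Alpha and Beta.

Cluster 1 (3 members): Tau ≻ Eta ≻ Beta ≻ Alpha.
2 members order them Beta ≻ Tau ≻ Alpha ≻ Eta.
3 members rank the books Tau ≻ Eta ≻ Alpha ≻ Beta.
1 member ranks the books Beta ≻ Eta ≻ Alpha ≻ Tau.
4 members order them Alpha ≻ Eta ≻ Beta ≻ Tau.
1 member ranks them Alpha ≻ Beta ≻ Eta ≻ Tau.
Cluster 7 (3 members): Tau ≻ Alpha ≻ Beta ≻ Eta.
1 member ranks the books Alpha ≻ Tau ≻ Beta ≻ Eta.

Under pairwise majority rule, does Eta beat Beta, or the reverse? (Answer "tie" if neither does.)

Ballots ranking Eta above Beta: 3 + 3 + 4 = 10.
Ballots ranking Beta above Eta: 18 − 10 = 8.
Eta wins the head-to-head 10–8.

Eta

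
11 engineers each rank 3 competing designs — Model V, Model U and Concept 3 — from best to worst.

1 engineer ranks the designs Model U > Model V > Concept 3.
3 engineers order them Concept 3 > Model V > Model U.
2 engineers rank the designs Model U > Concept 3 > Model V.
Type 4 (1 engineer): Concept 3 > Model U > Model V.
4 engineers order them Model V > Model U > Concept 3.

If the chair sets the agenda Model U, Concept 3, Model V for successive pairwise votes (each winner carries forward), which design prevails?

Model V

Round 1: Model U vs Concept 3 — 7–4, Model U advances.
Round 2: Model U vs Model V — 4–7, Model V advances.
Model V survives the agenda.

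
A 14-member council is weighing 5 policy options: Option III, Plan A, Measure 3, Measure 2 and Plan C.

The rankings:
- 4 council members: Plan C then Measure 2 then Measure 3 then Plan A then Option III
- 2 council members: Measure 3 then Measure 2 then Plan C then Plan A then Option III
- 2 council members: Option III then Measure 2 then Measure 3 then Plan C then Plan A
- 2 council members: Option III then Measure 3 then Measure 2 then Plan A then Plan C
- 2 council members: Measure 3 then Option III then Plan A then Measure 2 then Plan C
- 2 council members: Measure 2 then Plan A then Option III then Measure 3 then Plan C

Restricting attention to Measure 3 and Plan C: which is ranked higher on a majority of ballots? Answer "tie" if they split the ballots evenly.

Ballots ranking Measure 3 above Plan C: 2 + 2 + 2 + 2 + 2 = 10.
Ballots ranking Plan C above Measure 3: 14 − 10 = 4.
Measure 3 wins the head-to-head 10–4.

Measure 3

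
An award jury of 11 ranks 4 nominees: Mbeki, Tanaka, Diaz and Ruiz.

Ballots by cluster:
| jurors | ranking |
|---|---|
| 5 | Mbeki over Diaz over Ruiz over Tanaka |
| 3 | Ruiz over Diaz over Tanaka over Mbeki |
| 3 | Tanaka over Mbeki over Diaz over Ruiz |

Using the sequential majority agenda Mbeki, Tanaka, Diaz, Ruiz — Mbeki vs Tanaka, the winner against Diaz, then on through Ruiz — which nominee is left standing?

Diaz

Round 1: Mbeki vs Tanaka — 5–6, Tanaka advances.
Round 2: Tanaka vs Diaz — 3–8, Diaz advances.
Round 3: Diaz vs Ruiz — 8–3, Diaz advances.
The agenda winner is Diaz.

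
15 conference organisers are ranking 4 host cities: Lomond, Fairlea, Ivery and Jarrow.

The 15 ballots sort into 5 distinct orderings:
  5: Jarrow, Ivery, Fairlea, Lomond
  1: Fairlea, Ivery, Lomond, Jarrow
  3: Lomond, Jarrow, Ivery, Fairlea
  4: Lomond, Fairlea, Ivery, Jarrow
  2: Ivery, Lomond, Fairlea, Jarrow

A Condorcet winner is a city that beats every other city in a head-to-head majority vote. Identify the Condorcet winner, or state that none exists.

none

Pairwise majorities:
Lomond vs Fairlea: Lomond, 9–6.
Lomond vs Ivery: Ivery wins 8–7.
Lomond–Jarrow: Lomond 10–5.
Fairlea–Ivery: Ivery 10–5.
Fairlea–Jarrow: Jarrow 8–7.
Ivery–Jarrow: Jarrow 8–7.
No city is unbeaten: Lomond loses to Ivery; Fairlea loses to Lomond; Ivery loses to Jarrow; Jarrow loses to Lomond. In particular Lomond beats Jarrow beats Ivery beats Lomond is a majority cycle — no Condorcet winner exists.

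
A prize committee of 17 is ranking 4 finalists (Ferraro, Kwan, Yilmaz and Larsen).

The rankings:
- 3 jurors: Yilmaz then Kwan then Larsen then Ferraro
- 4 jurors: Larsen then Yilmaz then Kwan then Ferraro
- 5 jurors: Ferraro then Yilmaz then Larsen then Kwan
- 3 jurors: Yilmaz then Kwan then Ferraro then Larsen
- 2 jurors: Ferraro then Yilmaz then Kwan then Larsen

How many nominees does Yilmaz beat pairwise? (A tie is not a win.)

Yilmaz against each rival (17 jurors):
Yilmaz vs Ferraro: 10 to 7, Yilmaz.
Yilmaz vs Kwan: Yilmaz is ranked higher on 3+4+5+3+2 = 17 ballots, Kwan on 0. Yilmaz wins 17–0.
Yilmaz vs Larsen: Yilmaz preferred on 3+5+3+2 = 13 ballots; Yilmaz wins 13–4.
Yilmaz beats Ferraro, Kwan, Larsen — 3 pairwise wins.

3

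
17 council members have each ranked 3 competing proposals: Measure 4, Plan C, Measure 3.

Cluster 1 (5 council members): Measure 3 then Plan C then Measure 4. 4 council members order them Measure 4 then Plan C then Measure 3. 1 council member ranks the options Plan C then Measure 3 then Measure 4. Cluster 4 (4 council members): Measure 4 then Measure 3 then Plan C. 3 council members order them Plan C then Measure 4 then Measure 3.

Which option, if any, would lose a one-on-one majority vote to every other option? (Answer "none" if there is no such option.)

none

Pairwise majorities:
Measure 4 vs Plan C: Plan C wins 9–8.
Measure 4 vs Measure 3: Measure 4 is ranked higher on 4+4+3 = 11 ballots, Measure 3 on 6. Measure 4 wins 11–6.
Plan C vs Measure 3: Measure 3, 9–8.
No option is winless: Measure 4 beats Measure 3; Plan C beats Measure 4; Measure 3 beats Plan C. There is no Condorcet loser.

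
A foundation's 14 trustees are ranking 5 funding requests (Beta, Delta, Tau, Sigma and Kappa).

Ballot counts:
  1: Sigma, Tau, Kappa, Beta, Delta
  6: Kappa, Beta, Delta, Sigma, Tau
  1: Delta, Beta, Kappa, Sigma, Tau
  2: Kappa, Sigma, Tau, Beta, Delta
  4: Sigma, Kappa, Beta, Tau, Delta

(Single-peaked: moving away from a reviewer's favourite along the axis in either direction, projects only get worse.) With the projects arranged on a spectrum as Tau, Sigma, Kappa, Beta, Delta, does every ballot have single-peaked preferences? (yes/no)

yes

Axis positions: Tau=1, Sigma=2, Kappa=3, Beta=4, Delta=5.
Cluster 1 (peak Sigma at position 2): ranking walks positions 2-1-3-4-5, expanding outward from the peak — single-peaked.
Cluster 2 (peak Kappa at position 3): ranking walks positions 3-4-5-2-1, expanding outward from the peak — single-peaked.
Cluster 3 (peak Delta at position 5): ranking walks positions 5-4-3-2-1, expanding outward from the peak — single-peaked.
Cluster 4 (peak Kappa at position 3): ranking walks positions 3-2-1-4-5, expanding outward from the peak — single-peaked.
Cluster 5 (peak Sigma at position 2): ranking walks positions 2-3-4-1-5, expanding outward from the peak — single-peaked.
Every ranking is single-peaked on this axis.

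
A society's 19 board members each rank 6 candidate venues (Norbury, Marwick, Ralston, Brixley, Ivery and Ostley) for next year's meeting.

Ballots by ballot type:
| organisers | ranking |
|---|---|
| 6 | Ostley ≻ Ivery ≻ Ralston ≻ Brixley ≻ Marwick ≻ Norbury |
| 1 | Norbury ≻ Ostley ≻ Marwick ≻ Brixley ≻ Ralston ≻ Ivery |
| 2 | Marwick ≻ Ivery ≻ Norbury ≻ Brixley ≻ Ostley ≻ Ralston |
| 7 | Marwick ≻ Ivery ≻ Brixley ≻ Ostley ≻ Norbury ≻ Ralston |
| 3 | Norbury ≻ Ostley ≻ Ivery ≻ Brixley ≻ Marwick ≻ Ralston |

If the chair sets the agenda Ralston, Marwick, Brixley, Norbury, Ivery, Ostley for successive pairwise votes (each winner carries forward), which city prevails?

Round 1: Ralston vs Marwick — 6–13, Marwick advances.
Round 2: Marwick vs Brixley — 10–9, Marwick advances.
Round 3: Marwick vs Norbury — 15–4, Marwick advances.
Round 4: Marwick vs Ivery — 10–9, Marwick advances.
Round 5: Marwick vs Ostley — 9–10, Ostley advances.
The agenda winner is Ostley.

Ostley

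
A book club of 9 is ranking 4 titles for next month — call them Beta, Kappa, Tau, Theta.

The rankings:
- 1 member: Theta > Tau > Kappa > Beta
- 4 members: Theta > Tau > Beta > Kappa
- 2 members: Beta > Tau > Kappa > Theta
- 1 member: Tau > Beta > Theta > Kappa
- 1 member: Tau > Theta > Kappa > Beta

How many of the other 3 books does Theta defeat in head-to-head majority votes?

Theta against each rival (9 members):
Theta vs Beta: Theta preferred on 1+4+1 = 6 ballots; Theta wins 6–3.
Theta–Kappa: Theta 7–2.
Theta vs Tau: Theta preferred on 1+4 = 5 ballots; Theta wins 5–4.
Theta beats Beta, Kappa, Tau — 3 pairwise wins.

3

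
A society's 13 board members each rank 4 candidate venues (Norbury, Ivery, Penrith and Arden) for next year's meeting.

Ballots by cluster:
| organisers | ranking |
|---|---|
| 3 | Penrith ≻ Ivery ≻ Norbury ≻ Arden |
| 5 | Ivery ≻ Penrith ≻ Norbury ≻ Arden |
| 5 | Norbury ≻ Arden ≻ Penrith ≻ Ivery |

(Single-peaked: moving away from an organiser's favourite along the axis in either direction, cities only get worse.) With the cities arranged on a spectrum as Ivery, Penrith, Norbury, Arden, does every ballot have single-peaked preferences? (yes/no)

yes

Axis positions: Ivery=1, Penrith=2, Norbury=3, Arden=4.
Cluster 1 (peak Penrith at position 2): ranking walks positions 2-1-3-4, expanding outward from the peak — single-peaked.
Cluster 2 (peak Ivery at position 1): ranking walks positions 1-2-3-4, expanding outward from the peak — single-peaked.
Cluster 3 (peak Norbury at position 3): ranking walks positions 3-4-2-1, expanding outward from the peak — single-peaked.
Every ranking is single-peaked on this axis.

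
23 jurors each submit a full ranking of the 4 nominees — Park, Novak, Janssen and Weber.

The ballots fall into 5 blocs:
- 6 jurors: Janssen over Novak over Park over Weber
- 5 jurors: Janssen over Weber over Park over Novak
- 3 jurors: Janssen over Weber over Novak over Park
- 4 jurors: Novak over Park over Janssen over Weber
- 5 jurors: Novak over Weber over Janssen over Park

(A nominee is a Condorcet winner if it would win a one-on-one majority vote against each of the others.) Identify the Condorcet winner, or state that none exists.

Pairwise majorities:
Park vs Novak: 5 for Park, 18 for Novak — Novak by 18–5.
Park–Janssen: Janssen 19–4.
Park vs Weber: Park is ranked higher on 6+4 = 10 ballots, Weber on 13. Weber wins 13–10.
Novak vs Janssen: 9 to 14, Janssen.
Novak–Weber: Novak 15–8.
Janssen–Weber: Janssen 18–5.
Janssen beats each of Park, Novak, Weber — Janssen is the Condorcet winner.

Janssen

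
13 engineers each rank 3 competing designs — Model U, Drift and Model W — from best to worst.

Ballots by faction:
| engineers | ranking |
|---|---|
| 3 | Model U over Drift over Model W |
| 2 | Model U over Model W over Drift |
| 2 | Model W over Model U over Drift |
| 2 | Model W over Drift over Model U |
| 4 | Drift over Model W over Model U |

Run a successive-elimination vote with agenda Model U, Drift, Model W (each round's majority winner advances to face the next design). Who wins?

Round 1: Model U vs Drift — 7–6, Model U advances.
Round 2: Model U vs Model W — 5–8, Model W advances.
The agenda winner is Model W.

Model W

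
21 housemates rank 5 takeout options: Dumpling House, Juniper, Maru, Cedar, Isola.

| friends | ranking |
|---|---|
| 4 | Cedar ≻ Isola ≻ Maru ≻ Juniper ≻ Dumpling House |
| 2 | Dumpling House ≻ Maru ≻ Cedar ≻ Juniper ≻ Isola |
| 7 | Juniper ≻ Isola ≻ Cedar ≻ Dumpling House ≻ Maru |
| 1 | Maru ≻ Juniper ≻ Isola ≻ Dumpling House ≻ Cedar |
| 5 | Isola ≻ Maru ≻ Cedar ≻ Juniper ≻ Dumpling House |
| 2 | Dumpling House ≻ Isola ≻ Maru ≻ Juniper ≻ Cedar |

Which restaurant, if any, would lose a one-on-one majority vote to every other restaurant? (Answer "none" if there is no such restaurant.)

Head-to-head results (21 friends):
Dumpling House vs Juniper: Dumpling House preferred on 2+2 = 4 ballots; Juniper wins 17–4.
Dumpling House vs Maru: Dumpling House wins 11–10.
Dumpling House–Cedar: Cedar 16–5.
Dumpling House–Isola: Isola 17–4.
Juniper vs Maru: Maru, 14–7.
Juniper vs Cedar: Cedar wins 11–10.
Juniper vs Isola: 10 to 11, Isola.
Maru vs Cedar: 2+1+5+2 = 10 for Maru, 11 for Cedar — Cedar by 11–10.
Maru vs Isola: Isola wins 18–3.
Cedar vs Isola: Cedar preferred on 4+2 = 6 ballots; Isola wins 15–6.
No restaurant is winless: Dumpling House beats Maru; Juniper beats Dumpling House; Maru beats Juniper; Cedar beats Dumpling House; Isola beats Dumpling House. There is no Condorcet loser.

none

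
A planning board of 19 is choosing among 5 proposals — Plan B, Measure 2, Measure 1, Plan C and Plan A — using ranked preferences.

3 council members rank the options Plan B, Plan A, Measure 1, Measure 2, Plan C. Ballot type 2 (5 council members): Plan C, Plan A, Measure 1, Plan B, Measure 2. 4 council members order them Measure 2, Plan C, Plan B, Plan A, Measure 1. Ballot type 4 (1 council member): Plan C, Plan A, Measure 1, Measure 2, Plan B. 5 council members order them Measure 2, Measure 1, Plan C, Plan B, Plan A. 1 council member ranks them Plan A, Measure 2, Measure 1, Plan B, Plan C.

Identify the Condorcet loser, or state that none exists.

none

Pairwise majorities:
Plan B–Measure 2: Measure 2 11–8.
Plan B vs Measure 1: Measure 1 wins 12–7.
Plan B vs Plan C: Plan B is ranked higher on 3+1 = 4 ballots, Plan C on 15. Plan C wins 15–4.
Plan B vs Plan A: Plan B preferred on 3+4+5 = 12 ballots; Plan B wins 12–7.
Measure 2 vs Measure 1: Measure 2, 10–9.
Measure 2 vs Plan C: Measure 2, 13–6.
Measure 2 vs Plan A: Plan A, 10–9.
Measure 1 vs Plan C: Measure 1 preferred on 3+5+1 = 9 ballots; Plan C wins 10–9.
Measure 1–Plan A: Plan A 14–5.
Plan C vs Plan A: 5+4+1+5 = 15 for Plan C, 4 for Plan A — Plan C by 15–4.
Every option wins at least one matchup (Plan B beats Plan A; Measure 2 beats Plan B; Measure 1 beats Plan B; Plan C beats Plan B; Plan A beats Measure 2), so there is no Condorcet loser.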